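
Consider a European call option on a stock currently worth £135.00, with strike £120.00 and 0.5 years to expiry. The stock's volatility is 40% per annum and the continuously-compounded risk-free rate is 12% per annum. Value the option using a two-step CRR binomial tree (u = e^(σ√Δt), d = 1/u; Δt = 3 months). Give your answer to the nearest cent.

£28.24

CRR parameters: u = e^(σ√Δt) = e^(0.4·√0.25) = 1.2214, d = 1/u = 0.8187
Per-period rate: rΔt = 0.12·0.25 = 0.03, so R = e^0.03 = 1.0305
Risk-neutral probability p = (e^0.03 − 0.8187)/(1.2214 − 0.8187) = 0.2117/0.4027 = 0.5258
Terminal stock prices: S_uu = 201.4, S_ud = 135, S_dd = 90.49
Terminal payoffs (S − K): max(81.4, 0) = 81.4, max(15, 0) = 15, max(-29.51, 0) = 0
Node u (S = 164.9): V_u = e^(−0.03)·[0.5258·81.3963 + 0.4742·15.0000] = 48.4359
Node d (S = 110.5): V_d = e^(−0.03)·[0.5258·15.0000 + 0.4742·0.0000] = 7.6539
Node 0 (S = 135): V_0 = e^(−0.03)·[0.5258·48.4359 + 0.4742·7.6539] = 28.2370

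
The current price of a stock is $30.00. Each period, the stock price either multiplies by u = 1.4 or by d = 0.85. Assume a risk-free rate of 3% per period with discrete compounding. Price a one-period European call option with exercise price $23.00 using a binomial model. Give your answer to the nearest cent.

Risk-neutral probability p = (1 + 0.03 − 0.85)/(1.4 − 0.85) = 0.1800/0.5500 = 0.3273
Terminal stock prices: S_u = 42, S_d = 25.5
Terminal payoffs (S − K): max(19, 0) = 19, max(2.5, 0) = 2.5
Node 0 (S = 30): V_0 = 1/1.03·[0.3273·19.0000 + 0.6727·2.5000] = 7.6699

$7.67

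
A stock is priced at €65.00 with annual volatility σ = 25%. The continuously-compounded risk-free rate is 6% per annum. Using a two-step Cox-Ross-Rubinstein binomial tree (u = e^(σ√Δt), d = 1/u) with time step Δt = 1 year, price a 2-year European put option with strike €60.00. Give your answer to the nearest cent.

€3.53

CRR parameters: u = e^(σ√Δt) = e^(0.25·√1) = 1.2840, d = 1/u = 0.7788
Per-period rate: rΔt = 0.06·1 = 0.06, so R = e^0.06 = 1.0618
Risk-neutral probability p = (e^0.06 − 0.7788)/(1.2840 − 0.7788) = 0.2830/0.5052 = 0.5602
Terminal stock prices: S_uu = 107.2, S_ud = 65, S_dd = 39.42
Terminal payoffs (K − S): max(-47.17, 0) = 0, max(-5, 0) = 0, max(20.58, 0) = 20.58
Node u (S = 83.46): V_u = e^(−0.06)·[0.5602·0.0000 + 0.4398·0.0000] = 0.0000
Node d (S = 50.62): V_d = e^(−0.06)·[0.5602·0.0000 + 0.4398·20.5755] = 8.5218
Node 0 (S = 65): V_0 = e^(−0.06)·[0.5602·0.0000 + 0.4398·8.5218] = 3.5295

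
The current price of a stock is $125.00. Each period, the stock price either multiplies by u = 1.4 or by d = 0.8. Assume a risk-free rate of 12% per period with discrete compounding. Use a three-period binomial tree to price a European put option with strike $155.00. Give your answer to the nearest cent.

Risk-neutral probability p = (1 + 0.12 − 0.8)/(1.4 − 0.8) = 0.3200/0.6000 = 0.5333
Terminal stock prices: S_uuu = 343, S_uud = 196, S_udd = 112, S_ddd = 64
Terminal payoffs (K − S): max(-188, 0) = 0, max(-41, 0) = 0, max(43, 0) = 43, max(91, 0) = 91
Node uu (S = 245): V_uu = 1/1.12·[0.5333·0.0000 + 0.4667·0.0000] = 0.0000
Node ud (S = 140): V_ud = 1/1.12·[0.5333·0.0000 + 0.4667·43.0000] = 17.9167
Node dd (S = 80): V_dd = 1/1.12·[0.5333·43.0000 + 0.4667·91.0000] = 58.3929
Node u (S = 175): V_u = 1/1.12·[0.5333·0.0000 + 0.4667·17.9167] = 7.4653
Node d (S = 100): V_d = 1/1.12·[0.5333·17.9167 + 0.4667·58.3929] = 32.8621
Node 0 (S = 125): V_0 = 1/1.12·[0.5333·7.4653 + 0.4667·32.8621] = 17.2474

$17.25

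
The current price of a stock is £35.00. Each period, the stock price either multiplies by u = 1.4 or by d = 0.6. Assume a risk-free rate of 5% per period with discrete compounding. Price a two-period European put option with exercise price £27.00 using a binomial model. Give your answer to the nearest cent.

£2.50

Risk-neutral probability p = (1 + 0.05 − 0.6)/(1.4 − 0.6) = 0.4500/0.8000 = 0.5625
Terminal stock prices: S_uu = 68.6, S_ud = 29.4, S_dd = 12.6
Terminal payoffs (K − S): max(-41.6, 0) = 0, max(-2.4, 0) = 0, max(14.4, 0) = 14.4
Node u (S = 49): V_u = 1/1.05·[0.5625·0.0000 + 0.4375·0.0000] = 0.0000
Node d (S = 21): V_d = 1/1.05·[0.5625·0.0000 + 0.4375·14.4000] = 6.0000
Node 0 (S = 35): V_0 = 1/1.05·[0.5625·0.0000 + 0.4375·6.0000] = 2.5000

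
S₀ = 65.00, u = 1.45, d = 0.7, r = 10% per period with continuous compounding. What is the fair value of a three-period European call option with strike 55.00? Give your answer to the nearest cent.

28.85

Risk-neutral probability p = (e^0.1 − 0.7)/(1.45 − 0.7) = 0.4052/0.7500 = 0.5402
Terminal stock prices: S_uuu = 198.2, S_uud = 95.66, S_udd = 46.18, S_ddd = 22.29
Terminal payoffs (S − K): max(143.2, 0) = 143.2, max(40.66, 0) = 40.66, max(-8.818, 0) = 0, max(-32.71, 0) = 0
Node uu (S = 136.7): V_uu = e^(−0.1)·[0.5402·143.1606 + 0.4598·40.6637] = 86.8964
Node ud (S = 65.97): V_ud = e^(−0.1)·[0.5402·40.6637 + 0.4598·0.0000] = 19.8772
Node dd (S = 31.85): V_dd = e^(−0.1)·[0.5402·0.0000 + 0.4598·0.0000] = 0.0000
Node u (S = 94.25): V_u = e^(−0.1)·[0.5402·86.8964 + 0.4598·19.8772] = 50.7459
Node d (S = 45.5): V_d = e^(−0.1)·[0.5402·19.8772 + 0.4598·0.0000] = 9.7163
Node 0 (S = 65): V_0 = e^(−0.1)·[0.5402·50.7459 + 0.4598·9.7163] = 28.8477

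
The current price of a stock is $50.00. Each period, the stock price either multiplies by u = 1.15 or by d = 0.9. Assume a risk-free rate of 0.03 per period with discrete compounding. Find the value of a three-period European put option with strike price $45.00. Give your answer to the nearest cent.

Risk-neutral probability p = (1 + 0.03 − 0.9)/(1.15 − 0.9) = 0.1300/0.2500 = 0.5200
Terminal stock prices: S_uuu = 76.04, S_uud = 59.51, S_udd = 46.57, S_ddd = 36.45
Terminal payoffs (K − S): max(-31.04, 0) = 0, max(-14.51, 0) = 0, max(-1.575, 0) = 0, max(8.55, 0) = 8.55
Node uu (S = 66.12): V_uu = 1/1.03·[0.5200·0.0000 + 0.4800·0.0000] = 0.0000
Node ud (S = 51.75): V_ud = 1/1.03·[0.5200·0.0000 + 0.4800·0.0000] = 0.0000
Node dd (S = 40.5): V_dd = 1/1.03·[0.5200·0.0000 + 0.4800·8.5500] = 3.9845
Node u (S = 57.5): V_u = 1/1.03·[0.5200·0.0000 + 0.4800·0.0000] = 0.0000
Node d (S = 45): V_d = 1/1.03·[0.5200·0.0000 + 0.4800·3.9845] = 1.8568
Node 0 (S = 50): V_0 = 1/1.03·[0.5200·0.0000 + 0.4800·1.8568] = 0.8653

$0.87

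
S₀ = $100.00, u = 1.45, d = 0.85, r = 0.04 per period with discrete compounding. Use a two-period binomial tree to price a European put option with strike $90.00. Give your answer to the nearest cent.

$7.66

Risk-neutral probability p = (1 + 0.04 − 0.85)/(1.45 − 0.85) = 0.1900/0.6000 = 0.3167
Terminal stock prices: S_uu = 210.2, S_ud = 123.2, S_dd = 72.25
Terminal payoffs (K − S): max(-120.2, 0) = 0, max(-33.25, 0) = 0, max(17.75, 0) = 17.75
Node u (S = 145): V_u = 1/1.04·[0.3167·0.0000 + 0.6833·0.0000] = 0.0000
Node d (S = 85): V_d = 1/1.04·[0.3167·0.0000 + 0.6833·17.7500] = 11.6627
Node 0 (S = 100): V_0 = 1/1.04·[0.3167·0.0000 + 0.6833·11.6627] = 7.6630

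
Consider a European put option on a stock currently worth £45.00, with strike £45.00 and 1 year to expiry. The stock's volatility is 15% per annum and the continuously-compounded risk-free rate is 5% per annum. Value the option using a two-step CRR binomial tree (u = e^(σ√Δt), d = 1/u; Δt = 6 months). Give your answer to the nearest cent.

CRR parameters: u = e^(σ√Δt) = e^(0.15·√0.5) = 1.1119, d = 1/u = 0.8994
Per-period rate: rΔt = 0.05·0.5 = 0.025, so R = e^0.025 = 1.0253
Risk-neutral probability p = (e^0.025 − 0.8994)/(1.1119 − 0.8994) = 0.1259/0.2125 = 0.5926
Terminal stock prices: S_uu = 55.63, S_ud = 45, S_dd = 36.4
Terminal payoffs (K − S): max(-10.63, 0) = 0, max(0, 0) = 0, max(8.601, 0) = 8.601
Node u (S = 50.04): V_u = e^(−0.025)·[0.5926·0.0000 + 0.4074·0.0000] = 0.0000
Node d (S = 40.47): V_d = e^(−0.025)·[0.5926·0.0000 + 0.4074·8.6014] = 3.4175
Node 0 (S = 45): V_0 = e^(−0.025)·[0.5926·0.0000 + 0.4074·3.4175] = 1.3578

£1.36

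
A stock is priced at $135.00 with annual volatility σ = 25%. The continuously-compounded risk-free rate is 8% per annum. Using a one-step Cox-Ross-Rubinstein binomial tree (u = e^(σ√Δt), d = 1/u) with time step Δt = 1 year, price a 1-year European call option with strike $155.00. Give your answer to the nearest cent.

$10.21

CRR parameters: u = e^(σ√Δt) = e^(0.25·√1) = 1.2840, d = 1/u = 0.7788
Per-period rate: rΔt = 0.08·1 = 0.08, so R = e^0.08 = 1.0833
Risk-neutral probability p = (e^0.08 − 0.7788)/(1.2840 − 0.7788) = 0.3045/0.5052 = 0.6027
Terminal stock prices: S_u = 173.3, S_d = 105.1
Terminal payoffs (S − K): max(18.34, 0) = 18.34, max(-49.86, 0) = 0
Node 0 (S = 135): V_0 = e^(−0.08)·[0.6027·18.3434 + 0.3973·0.0000] = 10.2052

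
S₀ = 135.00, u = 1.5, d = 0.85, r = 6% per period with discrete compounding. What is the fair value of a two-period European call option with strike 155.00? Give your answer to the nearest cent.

Risk-neutral probability p = (1 + 0.06 − 0.85)/(1.5 − 0.85) = 0.2100/0.6500 = 0.3231
Terminal stock prices: S_uu = 303.8, S_ud = 172.1, S_dd = 97.54
Terminal payoffs (S − K): max(148.8, 0) = 148.8, max(17.12, 0) = 17.12, max(-57.46, 0) = 0
Node u (S = 202.5): V_u = 1/1.06·[0.3231·148.7500 + 0.6769·17.1250] = 56.2736
Node d (S = 114.8): V_d = 1/1.06·[0.3231·17.1250 + 0.6769·0.0000] = 5.2195
Node 0 (S = 135): V_0 = 1/1.06·[0.3231·56.2736 + 0.6769·5.2195] = 20.4848

20.48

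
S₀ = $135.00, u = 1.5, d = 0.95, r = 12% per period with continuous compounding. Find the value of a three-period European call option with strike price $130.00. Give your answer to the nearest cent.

$47.39

Risk-neutral probability p = (e^0.12 − 0.95)/(1.5 − 0.95) = 0.1775/0.5500 = 0.3227
Terminal stock prices: S_uuu = 455.6, S_uud = 288.6, S_udd = 182.8, S_ddd = 115.7
Terminal payoffs (S − K): max(325.6, 0) = 325.6, max(158.6, 0) = 158.6, max(52.76, 0) = 52.76, max(-14.25, 0) = 0
Node uu (S = 303.8): V_uu = e^(−0.12)·[0.3227·325.6250 + 0.6773·158.5625] = 188.4503
Node ud (S = 192.4): V_ud = e^(−0.12)·[0.3227·158.5625 + 0.6773·52.7562] = 77.0753
Node dd (S = 121.8): V_dd = e^(−0.12)·[0.3227·52.7562 + 0.6773·0.0000] = 15.1003
Node u (S = 202.5): V_u = e^(−0.12)·[0.3227·188.4503 + 0.6773·77.0753] = 100.2384
Node d (S = 128.2): V_d = e^(−0.12)·[0.3227·77.0753 + 0.6773·15.1003] = 31.1318
Node 0 (S = 135): V_0 = e^(−0.12)·[0.3227·100.2384 + 0.6773·31.1318] = 47.3917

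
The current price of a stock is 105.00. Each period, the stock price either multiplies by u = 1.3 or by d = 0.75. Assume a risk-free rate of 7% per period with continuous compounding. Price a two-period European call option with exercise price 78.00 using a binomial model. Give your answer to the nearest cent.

40.01

Risk-neutral probability p = (e^0.07 − 0.75)/(1.3 − 0.75) = 0.3225/0.5500 = 0.5864
Terminal stock prices: S_uu = 177.5, S_ud = 102.4, S_dd = 59.06
Terminal payoffs (S − K): max(99.45, 0) = 99.45, max(24.38, 0) = 24.38, max(-18.94, 0) = 0
Node u (S = 136.5): V_u = e^(−0.07)·[0.5864·99.4500 + 0.4136·24.3750] = 63.7733
Node d (S = 78.75): V_d = e^(−0.07)·[0.5864·24.3750 + 0.4136·0.0000] = 13.3267
Node 0 (S = 105): V_0 = e^(−0.07)·[0.5864·63.7733 + 0.4136·13.3267] = 40.0067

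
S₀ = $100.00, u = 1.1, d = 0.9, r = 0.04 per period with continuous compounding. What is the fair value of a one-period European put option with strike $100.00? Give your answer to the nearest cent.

Risk-neutral probability p = (e^0.04 − 0.9)/(1.1 − 0.9) = 0.1408/0.2000 = 0.7041
Terminal stock prices: S_u = 110, S_d = 90
Terminal payoffs (K − S): max(-10, 0) = 0, max(10, 0) = 10
Node 0 (S = 100): V_0 = e^(−0.04)·[0.7041·0.0000 + 0.2959·10.0000] = 2.8434

$2.84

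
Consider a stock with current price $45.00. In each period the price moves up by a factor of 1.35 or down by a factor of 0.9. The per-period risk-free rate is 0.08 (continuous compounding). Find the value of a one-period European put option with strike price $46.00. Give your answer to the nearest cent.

$3.01

Risk-neutral probability p = (e^0.08 − 0.9)/(1.35 − 0.9) = 0.1833/0.4500 = 0.4073
Terminal stock prices: S_u = 60.75, S_d = 40.5
Terminal payoffs (K − S): max(-14.75, 0) = 0, max(5.5, 0) = 5.5
Node 0 (S = 45): V_0 = e^(−0.08)·[0.4073·0.0000 + 0.5927·5.5000] = 3.0092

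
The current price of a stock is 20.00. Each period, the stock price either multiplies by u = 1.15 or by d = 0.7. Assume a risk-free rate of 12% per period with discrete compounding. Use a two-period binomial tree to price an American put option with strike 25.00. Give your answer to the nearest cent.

5.00

Risk-neutral probability p = (1 + 0.12 − 0.7)/(1.15 − 0.7) = 0.4200/0.4500 = 0.9333
Terminal stock prices: S_uu = 26.45, S_ud = 16.1, S_dd = 9.8
Terminal payoffs (K − S): max(-1.45, 0) = 0, max(8.9, 0) = 8.9, max(15.2, 0) = 15.2
Node u (S = 23): continuation = 1/1.12·[0.9333·0.0000 + 0.0667·8.9000] = 0.5298; exercise value = 2.0000 > continuation, so V_u = 2.0000 (exercise)
Node d (S = 14): continuation = 1/1.12·[0.9333·8.9000 + 0.0667·15.2000] = 8.3214; exercise value = 11.0000 > continuation, so V_d = 11.0000 (exercise)
Node 0 (S = 20): continuation = 1/1.12·[0.9333·2.0000 + 0.0667·11.0000] = 2.3214; exercise value = 5.0000 > continuation, so V_0 = 5.0000 (exercise)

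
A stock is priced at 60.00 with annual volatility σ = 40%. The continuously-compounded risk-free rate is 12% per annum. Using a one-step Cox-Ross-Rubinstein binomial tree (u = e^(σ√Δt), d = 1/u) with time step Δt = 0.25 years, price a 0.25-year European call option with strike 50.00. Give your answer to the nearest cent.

11.88

CRR parameters: u = e^(σ√Δt) = e^(0.4·√0.25) = 1.2214, d = 1/u = 0.8187
Per-period rate: rΔt = 0.12·0.25 = 0.03, so R = e^0.03 = 1.0305
Risk-neutral probability p = (e^0.03 − 0.8187)/(1.2214 − 0.8187) = 0.2117/0.4027 = 0.5258
Terminal stock prices: S_u = 73.28, S_d = 49.12
Terminal payoffs (S − K): max(23.28, 0) = 23.28, max(-0.8762, 0) = 0
Node 0 (S = 60): V_0 = e^(−0.03)·[0.5258·23.2842 + 0.4742·0.0000] = 11.8809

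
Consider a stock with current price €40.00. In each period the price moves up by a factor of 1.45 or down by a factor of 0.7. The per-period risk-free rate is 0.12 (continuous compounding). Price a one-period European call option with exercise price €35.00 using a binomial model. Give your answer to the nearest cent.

€11.63

Risk-neutral probability p = (e^0.12 − 0.7)/(1.45 − 0.7) = 0.4275/0.7500 = 0.5700
Terminal stock prices: S_u = 58, S_d = 28
Terminal payoffs (S − K): max(23, 0) = 23, max(-7, 0) = 0
Node 0 (S = 40): V_0 = e^(−0.12)·[0.5700·23.0000 + 0.4300·0.0000] = 11.6274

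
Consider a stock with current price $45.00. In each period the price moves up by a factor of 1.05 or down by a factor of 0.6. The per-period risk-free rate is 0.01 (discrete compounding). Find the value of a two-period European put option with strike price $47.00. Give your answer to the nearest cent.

Risk-neutral probability p = (1 + 0.01 − 0.6)/(1.05 − 0.6) = 0.4100/0.4500 = 0.9111
Terminal stock prices: S_uu = 49.61, S_ud = 28.35, S_dd = 16.2
Terminal payoffs (K − S): max(-2.613, 0) = 0, max(18.65, 0) = 18.65, max(30.8, 0) = 30.8
Node u (S = 47.25): V_u = 1/1.01·[0.9111·0.0000 + 0.0889·18.6500] = 1.6414
Node d (S = 27): V_d = 1/1.01·[0.9111·18.6500 + 0.0889·30.8000] = 19.5347
Node 0 (S = 45): V_0 = 1/1.01·[0.9111·1.6414 + 0.0889·19.5347] = 3.1999

$3.20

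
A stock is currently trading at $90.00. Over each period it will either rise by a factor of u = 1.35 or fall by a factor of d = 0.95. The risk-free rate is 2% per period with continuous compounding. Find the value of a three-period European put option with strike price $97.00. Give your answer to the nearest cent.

Risk-neutral probability p = (e^0.02 − 0.95)/(1.35 − 0.95) = 0.0702/0.4000 = 0.1755
Terminal stock prices: S_uuu = 221.4, S_uud = 155.8, S_udd = 109.7, S_ddd = 77.16
Terminal payoffs (K − S): max(-124.4, 0) = 0, max(-58.82, 0) = 0, max(-12.65, 0) = 0, max(19.84, 0) = 19.84
Node uu (S = 164): V_uu = e^(−0.02)·[0.1755·0.0000 + 0.8245·0.0000] = 0.0000
Node ud (S = 115.4): V_ud = e^(−0.02)·[0.1755·0.0000 + 0.8245·0.0000] = 0.0000
Node dd (S = 81.22): V_dd = e^(−0.02)·[0.1755·0.0000 + 0.8245·19.8363] = 16.0311
Node u (S = 121.5): V_u = e^(−0.02)·[0.1755·0.0000 + 0.8245·0.0000] = 0.0000
Node d (S = 85.5): V_d = e^(−0.02)·[0.1755·0.0000 + 0.8245·16.0311] = 12.9558
Node 0 (S = 90): V_0 = e^(−0.02)·[0.1755·0.0000 + 0.8245·12.9558] = 10.4705

$10.47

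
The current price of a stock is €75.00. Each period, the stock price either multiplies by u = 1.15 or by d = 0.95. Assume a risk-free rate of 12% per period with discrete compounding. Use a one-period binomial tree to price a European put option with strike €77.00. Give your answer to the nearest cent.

€0.77

Risk-neutral probability p = (1 + 0.12 − 0.95)/(1.15 − 0.95) = 0.1700/0.2000 = 0.8500
Terminal stock prices: S_u = 86.25, S_d = 71.25
Terminal payoffs (K − S): max(-9.25, 0) = 0, max(5.75, 0) = 5.75
Node 0 (S = 75): V_0 = 1/1.12·[0.8500·0.0000 + 0.1500·5.7500] = 0.7701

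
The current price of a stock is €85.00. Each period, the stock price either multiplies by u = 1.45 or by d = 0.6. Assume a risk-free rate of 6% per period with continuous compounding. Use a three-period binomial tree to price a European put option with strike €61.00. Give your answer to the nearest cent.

Risk-neutral probability p = (e^0.06 − 0.6)/(1.45 − 0.6) = 0.4618/0.8500 = 0.5433
Terminal stock prices: S_uuu = 259.1, S_uud = 107.2, S_udd = 44.37, S_ddd = 18.36
Terminal payoffs (K − S): max(-198.1, 0) = 0, max(-46.23, 0) = 0, max(16.63, 0) = 16.63, max(42.64, 0) = 42.64
Node uu (S = 178.7): V_uu = e^(−0.06)·[0.5433·0.0000 + 0.4567·0.0000] = 0.0000
Node ud (S = 73.95): V_ud = e^(−0.06)·[0.5433·0.0000 + 0.4567·16.6300] = 7.1520
Node dd (S = 30.6): V_dd = e^(−0.06)·[0.5433·16.6300 + 0.4567·42.6400] = 26.8476
Node u (S = 123.2): V_u = e^(−0.06)·[0.5433·0.0000 + 0.4567·7.1520] = 3.0759
Node d (S = 51): V_d = e^(−0.06)·[0.5433·7.1520 + 0.4567·26.8476] = 15.2060
Node 0 (S = 85): V_0 = e^(−0.06)·[0.5433·3.0759 + 0.4567·15.2060] = 8.1135

€8.11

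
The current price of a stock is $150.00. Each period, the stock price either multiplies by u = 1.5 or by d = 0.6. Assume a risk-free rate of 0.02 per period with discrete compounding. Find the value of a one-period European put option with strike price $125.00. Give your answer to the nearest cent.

$18.30

Risk-neutral probability p = (1 + 0.02 − 0.6)/(1.5 − 0.6) = 0.4200/0.9000 = 0.4667
Terminal stock prices: S_u = 225, S_d = 90
Terminal payoffs (K − S): max(-100, 0) = 0, max(35, 0) = 35
Node 0 (S = 150): V_0 = 1/1.02·[0.4667·0.0000 + 0.5333·35.0000] = 18.3007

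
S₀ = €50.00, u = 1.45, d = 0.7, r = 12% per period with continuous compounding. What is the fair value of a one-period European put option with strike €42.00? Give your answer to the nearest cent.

€2.67

Risk-neutral probability p = (e^0.12 − 0.7)/(1.45 − 0.7) = 0.4275/0.7500 = 0.5700
Terminal stock prices: S_u = 72.5, S_d = 35
Terminal payoffs (K − S): max(-30.5, 0) = 0, max(7, 0) = 7
Node 0 (S = 50): V_0 = e^(−0.12)·[0.5700·0.0000 + 0.4300·7.0000] = 2.6697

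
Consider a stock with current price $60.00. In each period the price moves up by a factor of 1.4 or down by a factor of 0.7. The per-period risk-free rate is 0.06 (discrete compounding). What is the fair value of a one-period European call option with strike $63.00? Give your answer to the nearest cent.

Risk-neutral probability p = (1 + 0.06 − 0.7)/(1.4 − 0.7) = 0.3600/0.7000 = 0.5143
Terminal stock prices: S_u = 84, S_d = 42
Terminal payoffs (S − K): max(21, 0) = 21, max(-21, 0) = 0
Node 0 (S = 60): V_0 = 1/1.06·[0.5143·21.0000 + 0.4857·0.0000] = 10.1887

$10.19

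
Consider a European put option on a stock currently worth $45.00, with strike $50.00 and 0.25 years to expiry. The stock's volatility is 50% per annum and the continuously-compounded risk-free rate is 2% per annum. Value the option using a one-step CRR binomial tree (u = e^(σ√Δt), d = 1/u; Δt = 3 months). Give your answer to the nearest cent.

$8.22

CRR parameters: u = e^(σ√Δt) = e^(0.5·√0.25) = 1.2840, d = 1/u = 0.7788
Per-period rate: rΔt = 0.02·0.25 = 0.005, so R = e^0.005 = 1.0050
Risk-neutral probability p = (e^0.005 − 0.7788)/(1.2840 − 0.7788) = 0.2262/0.5052 = 0.4477
Terminal stock prices: S_u = 57.78, S_d = 35.05
Terminal payoffs (K − S): max(-7.781, 0) = 0, max(14.95, 0) = 14.95
Node 0 (S = 45): V_0 = e^(−0.005)·[0.4477·0.0000 + 0.5523·14.9540] = 8.2172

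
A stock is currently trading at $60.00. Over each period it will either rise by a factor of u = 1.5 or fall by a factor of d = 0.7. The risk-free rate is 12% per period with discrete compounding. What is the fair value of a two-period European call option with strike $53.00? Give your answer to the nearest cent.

Risk-neutral probability p = (1 + 0.12 − 0.7)/(1.5 − 0.7) = 0.4200/0.8000 = 0.5250
Terminal stock prices: S_uu = 135, S_ud = 63, S_dd = 29.4
Terminal payoffs (S − K): max(82, 0) = 82, max(10, 0) = 10, max(-23.6, 0) = 0
Node u (S = 90): V_u = 1/1.12·[0.5250·82.0000 + 0.4750·10.0000] = 42.6786
Node d (S = 42): V_d = 1/1.12·[0.5250·10.0000 + 0.4750·0.0000] = 4.6875
Node 0 (S = 60): V_0 = 1/1.12·[0.5250·42.6786 + 0.4750·4.6875] = 21.9936

$21.99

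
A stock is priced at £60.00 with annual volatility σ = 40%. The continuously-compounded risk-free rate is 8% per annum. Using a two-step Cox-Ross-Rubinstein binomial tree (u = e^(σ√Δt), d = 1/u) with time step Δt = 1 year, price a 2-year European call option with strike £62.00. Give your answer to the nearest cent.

£15.40

CRR parameters: u = e^(σ√Δt) = e^(0.4·√1) = 1.4918, d = 1/u = 0.6703
Per-period rate: rΔt = 0.08·1 = 0.08, so R = e^0.08 = 1.0833
Risk-neutral probability p = (e^0.08 − 0.6703)/(1.4918 − 0.6703) = 0.4130/0.8215 = 0.5027
Terminal stock prices: S_uu = 133.5, S_ud = 60, S_dd = 26.96
Terminal payoffs (S − K): max(71.53, 0) = 71.53, max(-2, 0) = 0, max(-35.04, 0) = 0
Node u (S = 89.51): V_u = e^(−0.08)·[0.5027·71.5325 + 0.4973·0.0000] = 33.1944
Node d (S = 40.22): V_d = e^(−0.08)·[0.5027·0.0000 + 0.4973·0.0000] = 0.0000
Node 0 (S = 60): V_0 = e^(−0.08)·[0.5027·33.1944 + 0.4973·0.0000] = 15.4038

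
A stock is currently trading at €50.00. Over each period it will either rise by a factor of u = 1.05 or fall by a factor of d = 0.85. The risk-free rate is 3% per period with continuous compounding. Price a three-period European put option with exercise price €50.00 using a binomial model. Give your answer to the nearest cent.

Risk-neutral probability p = (e^0.03 − 0.85)/(1.05 − 0.85) = 0.1805/0.2000 = 0.9023
Terminal stock prices: S_uuu = 57.88, S_uud = 46.86, S_udd = 37.93, S_ddd = 30.71
Terminal payoffs (K − S): max(-7.881, 0) = 0, max(3.144, 0) = 3.144, max(12.07, 0) = 12.07, max(19.29, 0) = 19.29
Node uu (S = 55.12): V_uu = e^(−0.03)·[0.9023·0.0000 + 0.0977·3.1438] = 0.2982
Node ud (S = 44.62): V_ud = e^(−0.03)·[0.9023·3.1438 + 0.0977·12.0688] = 3.8973
Node dd (S = 36.12): V_dd = e^(−0.03)·[0.9023·12.0688 + 0.0977·19.2938] = 12.3973
Node u (S = 52.5): V_u = e^(−0.03)·[0.9023·0.2982 + 0.0977·3.8973] = 0.6307
Node d (S = 42.5): V_d = e^(−0.03)·[0.9023·3.8973 + 0.0977·12.3973] = 4.5882
Node 0 (S = 50): V_0 = e^(−0.03)·[0.9023·0.6307 + 0.0977·4.5882] = 0.9874

€0.99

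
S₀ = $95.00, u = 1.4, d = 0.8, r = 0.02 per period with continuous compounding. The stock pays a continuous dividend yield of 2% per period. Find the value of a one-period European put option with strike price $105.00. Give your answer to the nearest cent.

$18.95

Per-period risk-free factor R = e^0.02 = 1.0202; dividend-adjusted growth = e^(0.02−0.02) = 1.0000.
Risk-neutral probability p = (1.0000 − 0.8)/(1.4 − 0.8) = 0.2000/0.6000 = 0.3333
Terminal stock prices: S_u = 133, S_d = 76
Terminal payoffs (K − S): max(-28, 0) = 0, max(29, 0) = 29
Node 0 (S = 95): V_0 = e^(−0.02)·[0.3333·0.0000 + 0.6667·29.0000] = 18.9505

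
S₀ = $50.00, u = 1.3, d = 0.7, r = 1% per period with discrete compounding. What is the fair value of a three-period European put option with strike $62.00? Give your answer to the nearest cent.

Risk-neutral probability p = (1 + 0.01 − 0.7)/(1.3 − 0.7) = 0.3100/0.6000 = 0.5167
Terminal stock prices: S_uuu = 109.9, S_uud = 59.15, S_udd = 31.85, S_ddd = 17.15
Terminal payoffs (K − S): max(-47.85, 0) = 0, max(2.85, 0) = 2.85, max(30.15, 0) = 30.15, max(44.85, 0) = 44.85
Node uu (S = 84.5): V_uu = 1/1.01·[0.5167·0.0000 + 0.4833·2.8500] = 1.3639
Node ud (S = 45.5): V_ud = 1/1.01·[0.5167·2.8500 + 0.4833·30.1500] = 15.8861
Node dd (S = 24.5): V_dd = 1/1.01·[0.5167·30.1500 + 0.4833·44.8500] = 36.8861
Node u (S = 65): V_u = 1/1.01·[0.5167·1.3639 + 0.4833·15.8861] = 8.3000
Node d (S = 35): V_d = 1/1.01·[0.5167·15.8861 + 0.4833·36.8861] = 25.7784
Node 0 (S = 50): V_0 = 1/1.01·[0.5167·8.3000 + 0.4833·25.7784] = 16.5820

$16.58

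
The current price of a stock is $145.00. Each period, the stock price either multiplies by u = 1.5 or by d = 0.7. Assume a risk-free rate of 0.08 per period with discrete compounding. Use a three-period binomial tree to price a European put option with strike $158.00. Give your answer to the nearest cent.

Risk-neutral probability p = (1 + 0.08 − 0.7)/(1.5 − 0.7) = 0.3800/0.8000 = 0.4750
Terminal stock prices: S_uuu = 489.4, S_uud = 228.4, S_udd = 106.6, S_ddd = 49.73
Terminal payoffs (K − S): max(-331.4, 0) = 0, max(-70.37, 0) = 0, max(51.43, 0) = 51.43, max(108.3, 0) = 108.3
Node uu (S = 326.2): V_uu = 1/1.08·[0.4750·0.0000 + 0.5250·0.0000] = 0.0000
Node ud (S = 152.2): V_ud = 1/1.08·[0.4750·0.0000 + 0.5250·51.4250] = 24.9983
Node dd (S = 71.05): V_dd = 1/1.08·[0.4750·51.4250 + 0.5250·108.2650] = 75.2463
Node u (S = 217.5): V_u = 1/1.08·[0.4750·0.0000 + 0.5250·24.9983] = 12.1519
Node d (S = 101.5): V_d = 1/1.08·[0.4750·24.9983 + 0.5250·75.2463] = 47.5727
Node 0 (S = 145): V_0 = 1/1.08·[0.4750·12.1519 + 0.5250·47.5727] = 28.4702

$28.47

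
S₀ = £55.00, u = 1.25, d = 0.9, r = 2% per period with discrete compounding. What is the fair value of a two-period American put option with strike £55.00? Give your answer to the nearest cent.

£4.34

Risk-neutral probability p = (1 + 0.02 − 0.9)/(1.25 − 0.9) = 0.1200/0.3500 = 0.3429
Terminal stock prices: S_uu = 85.94, S_ud = 61.88, S_dd = 44.55
Terminal payoffs (K − S): max(-30.94, 0) = 0, max(-6.875, 0) = 0, max(10.45, 0) = 10.45
Node u (S = 68.75): continuation = 1/1.02·[0.3429·0.0000 + 0.6571·0.0000] = 0.0000; exercise value = 0.0000 ≤ continuation, so V_u = 0.0000
Node d (S = 49.5): continuation = 1/1.02·[0.3429·0.0000 + 0.6571·10.4500] = 6.7325; exercise value = 5.5000 ≤ continuation, so V_d = 6.7325
Node 0 (S = 55): continuation = 1/1.02·[0.3429·0.0000 + 0.6571·6.7325] = 4.3375; exercise value = 0.0000 ≤ continuation, so V_0 = 4.3375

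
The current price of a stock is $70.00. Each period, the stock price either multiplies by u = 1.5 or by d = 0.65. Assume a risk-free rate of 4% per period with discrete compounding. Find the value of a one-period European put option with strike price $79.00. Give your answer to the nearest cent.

Risk-neutral probability p = (1 + 0.04 − 0.65)/(1.5 − 0.65) = 0.3900/0.8500 = 0.4588
Terminal stock prices: S_u = 105, S_d = 45.5
Terminal payoffs (K − S): max(-26, 0) = 0, max(33.5, 0) = 33.5
Node 0 (S = 70): V_0 = 1/1.04·[0.4588·0.0000 + 0.5412·33.5000] = 17.4321

$17.43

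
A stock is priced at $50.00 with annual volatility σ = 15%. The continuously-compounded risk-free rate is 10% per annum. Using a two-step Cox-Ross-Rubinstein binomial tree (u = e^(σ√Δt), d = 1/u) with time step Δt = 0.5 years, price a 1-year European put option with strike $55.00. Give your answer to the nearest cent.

CRR parameters: u = e^(σ√Δt) = e^(0.15·√0.5) = 1.1119, d = 1/u = 0.8994
Per-period rate: rΔt = 0.1·0.5 = 0.05, so R = e^0.05 = 1.0513
Risk-neutral probability p = (e^0.05 − 0.8994)/(1.1119 − 0.8994) = 0.1519/0.2125 = 0.7148
Terminal stock prices: S_uu = 61.82, S_ud = 50, S_dd = 40.44
Terminal payoffs (K − S): max(-6.816, 0) = 0, max(5, 0) = 5, max(14.56, 0) = 14.56
Node u (S = 55.59): V_u = e^(−0.05)·[0.7148·0.0000 + 0.2852·5.0000] = 1.3567
Node d (S = 44.97): V_d = e^(−0.05)·[0.7148·5.0000 + 0.2852·14.5571] = 7.3494
Node 0 (S = 50): V_0 = e^(−0.05)·[0.7148·1.3567 + 0.2852·7.3494] = 2.9166

$2.92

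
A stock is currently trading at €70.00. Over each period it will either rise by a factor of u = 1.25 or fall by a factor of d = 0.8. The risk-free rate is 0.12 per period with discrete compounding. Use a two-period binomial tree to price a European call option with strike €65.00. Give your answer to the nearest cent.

Risk-neutral probability p = (1 + 0.12 − 0.8)/(1.25 − 0.8) = 0.3200/0.4500 = 0.7111
Terminal stock prices: S_uu = 109.4, S_ud = 70, S_dd = 44.8
Terminal payoffs (S − K): max(44.38, 0) = 44.38, max(5, 0) = 5, max(-20.2, 0) = 0
Node u (S = 87.5): V_u = 1/1.12·[0.7111·44.3750 + 0.2889·5.0000] = 29.4643
Node d (S = 56): V_d = 1/1.12·[0.7111·5.0000 + 0.2889·0.0000] = 3.1746
Node 0 (S = 70): V_0 = 1/1.12·[0.7111·29.4643 + 0.2889·3.1746] = 19.5263

€19.53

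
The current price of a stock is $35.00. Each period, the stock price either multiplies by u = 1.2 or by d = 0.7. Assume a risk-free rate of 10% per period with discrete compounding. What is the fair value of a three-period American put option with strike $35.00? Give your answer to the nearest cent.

$2.65

Risk-neutral probability p = (1 + 0.1 − 0.7)/(1.2 − 0.7) = 0.4000/0.5000 = 0.8000
Terminal stock prices: S_uuu = 60.48, S_uud = 35.28, S_udd = 20.58, S_ddd = 12
Terminal payoffs (K − S): max(-25.48, 0) = 0, max(-0.28, 0) = 0, max(14.42, 0) = 14.42, max(23, 0) = 23
Node uu (S = 50.4): continuation = 1/1.1·[0.8000·0.0000 + 0.2000·0.0000] = 0.0000; exercise value = 0.0000 ≤ continuation, so V_uu = 0.0000
Node ud (S = 29.4): continuation = 1/1.1·[0.8000·0.0000 + 0.2000·14.4200] = 2.6218; exercise value = 5.6000 > continuation, so V_ud = 5.6000 (exercise)
Node dd (S = 17.15): continuation = 1/1.1·[0.8000·14.4200 + 0.2000·22.9950] = 14.6682; exercise value = 17.8500 > continuation, so V_dd = 17.8500 (exercise)
Node u (S = 42): continuation = 1/1.1·[0.8000·0.0000 + 0.2000·5.6000] = 1.0182; exercise value = 0.0000 ≤ continuation, so V_u = 1.0182
Node d (S = 24.5): continuation = 1/1.1·[0.8000·5.6000 + 0.2000·17.8500] = 7.3182; exercise value = 10.5000 > continuation, so V_d = 10.5000 (exercise)
Node 0 (S = 35): continuation = 1/1.1·[0.8000·1.0182 + 0.2000·10.5000] = 2.6496; exercise value = 0.0000 ≤ continuation, so V_0 = 2.6496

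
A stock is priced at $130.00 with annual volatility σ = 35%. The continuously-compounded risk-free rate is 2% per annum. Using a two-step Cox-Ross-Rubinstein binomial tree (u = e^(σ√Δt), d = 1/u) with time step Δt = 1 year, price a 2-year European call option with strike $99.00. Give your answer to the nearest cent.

CRR parameters: u = e^(σ√Δt) = e^(0.35·√1) = 1.4191, d = 1/u = 0.7047
Per-period rate: rΔt = 0.02·1 = 0.02, so R = e^0.02 = 1.0202
Risk-neutral probability p = (e^0.02 − 0.7047)/(1.4191 − 0.7047) = 0.3155/0.7144 = 0.4417
Terminal stock prices: S_uu = 261.8, S_ud = 130, S_dd = 64.56
Terminal payoffs (S − K): max(162.8, 0) = 162.8, max(31, 0) = 31, max(-34.44, 0) = 0
Node u (S = 184.5): V_u = e^(−0.02)·[0.4417·162.7879 + 0.5583·31.0000] = 87.4391
Node d (S = 91.61): V_d = e^(−0.02)·[0.4417·31.0000 + 0.5583·0.0000] = 13.4204
Node 0 (S = 130): V_0 = e^(−0.02)·[0.4417·87.4391 + 0.5583·13.4204] = 45.1985

$45.20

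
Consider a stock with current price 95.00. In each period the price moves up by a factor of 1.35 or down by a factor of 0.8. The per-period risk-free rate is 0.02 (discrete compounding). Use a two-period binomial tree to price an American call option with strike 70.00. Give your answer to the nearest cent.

30.90

Risk-neutral probability p = (1 + 0.02 − 0.8)/(1.35 − 0.8) = 0.2200/0.5500 = 0.4000
Terminal stock prices: S_uu = 173.1, S_ud = 102.6, S_dd = 60.8
Terminal payoffs (S − K): max(103.1, 0) = 103.1, max(32.6, 0) = 32.6, max(-9.2, 0) = 0
Node u (S = 128.2): continuation = 1/1.02·[0.4000·103.1375 + 0.6000·32.6000] = 59.6225; exercise value = 58.2500 ≤ continuation, so V_u = 59.6225
Node d (S = 76): continuation = 1/1.02·[0.4000·32.6000 + 0.6000·0.0000] = 12.7843; exercise value = 6.0000 ≤ continuation, so V_d = 12.7843
Node 0 (S = 95): continuation = 1/1.02·[0.4000·59.6225 + 0.6000·12.7843] = 30.9016; exercise value = 25.0000 ≤ continuation, so V_0 = 30.9016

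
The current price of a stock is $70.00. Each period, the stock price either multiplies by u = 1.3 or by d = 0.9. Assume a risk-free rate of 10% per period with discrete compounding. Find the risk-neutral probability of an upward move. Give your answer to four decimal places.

Risk-neutral probability p = (1 + 0.1 − 0.9)/(1.3 − 0.9) = 0.2000/0.4000 = 0.5000

p = 0.5000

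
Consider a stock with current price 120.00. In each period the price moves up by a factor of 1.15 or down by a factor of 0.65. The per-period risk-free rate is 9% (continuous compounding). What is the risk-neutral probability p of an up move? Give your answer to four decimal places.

p = 0.8883

Risk-neutral probability p = (e^0.09 − 0.65)/(1.15 − 0.65) = 0.4442/0.5000 = 0.8883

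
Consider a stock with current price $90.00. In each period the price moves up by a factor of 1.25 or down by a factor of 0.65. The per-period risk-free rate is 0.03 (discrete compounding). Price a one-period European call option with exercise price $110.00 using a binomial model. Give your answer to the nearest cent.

Risk-neutral probability p = (1 + 0.03 − 0.65)/(1.25 − 0.65) = 0.3800/0.6000 = 0.6333
Terminal stock prices: S_u = 112.5, S_d = 58.5
Terminal payoffs (S − K): max(2.5, 0) = 2.5, max(-51.5, 0) = 0
Node 0 (S = 90): V_0 = 1/1.03·[0.6333·2.5000 + 0.3667·0.0000] = 1.5372

$1.54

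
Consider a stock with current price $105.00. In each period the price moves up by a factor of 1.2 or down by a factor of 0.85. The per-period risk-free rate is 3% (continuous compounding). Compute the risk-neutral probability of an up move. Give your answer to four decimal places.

p = 0.5156

Risk-neutral probability p = (e^0.03 − 0.85)/(1.2 − 0.85) = 0.1805/0.3500 = 0.5156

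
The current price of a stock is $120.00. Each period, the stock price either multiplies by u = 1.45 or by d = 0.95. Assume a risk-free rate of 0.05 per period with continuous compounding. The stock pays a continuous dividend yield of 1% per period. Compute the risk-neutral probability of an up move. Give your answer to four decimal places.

p = 0.1816

Per-period risk-free factor R = e^0.05 = 1.0513; dividend-adjusted growth = e^(0.05−0.01) = 1.0408.
Risk-neutral probability p = (1.0408 − 0.95)/(1.45 − 0.95) = 0.0908/0.5000 = 0.1816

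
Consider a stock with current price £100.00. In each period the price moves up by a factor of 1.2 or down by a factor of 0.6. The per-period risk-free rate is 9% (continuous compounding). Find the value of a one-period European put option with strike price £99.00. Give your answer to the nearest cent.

Risk-neutral probability p = (e^0.09 − 0.6)/(1.2 − 0.6) = 0.4942/0.6000 = 0.8236
Terminal stock prices: S_u = 120, S_d = 60
Terminal payoffs (K − S): max(-21, 0) = 0, max(39, 0) = 39
Node 0 (S = 100): V_0 = e^(−0.09)·[0.8236·0.0000 + 0.1764·39.0000] = 6.2866

£6.29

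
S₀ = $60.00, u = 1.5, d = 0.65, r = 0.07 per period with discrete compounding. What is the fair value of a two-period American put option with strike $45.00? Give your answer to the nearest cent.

Risk-neutral probability p = (1 + 0.07 − 0.65)/(1.5 − 0.65) = 0.4200/0.8500 = 0.4941
Terminal stock prices: S_uu = 135, S_ud = 58.5, S_dd = 25.35
Terminal payoffs (K − S): max(-90, 0) = 0, max(-13.5, 0) = 0, max(19.65, 0) = 19.65
Node u (S = 90): continuation = 1/1.07·[0.4941·0.0000 + 0.5059·0.0000] = 0.0000; exercise value = 0.0000 ≤ continuation, so V_u = 0.0000
Node d (S = 39): continuation = 1/1.07·[0.4941·0.0000 + 0.5059·19.6500] = 9.2903; exercise value = 6.0000 ≤ continuation, so V_d = 9.2903
Node 0 (S = 60): continuation = 1/1.07·[0.4941·0.0000 + 0.5059·9.2903] = 4.3923; exercise value = 0.0000 ≤ continuation, so V_0 = 4.3923

$4.39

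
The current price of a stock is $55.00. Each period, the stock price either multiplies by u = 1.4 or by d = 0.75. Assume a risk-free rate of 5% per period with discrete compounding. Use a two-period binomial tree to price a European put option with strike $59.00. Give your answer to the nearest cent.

Risk-neutral probability p = (1 + 0.05 − 0.75)/(1.4 − 0.75) = 0.3000/0.6500 = 0.4615
Terminal stock prices: S_uu = 107.8, S_ud = 57.75, S_dd = 30.94
Terminal payoffs (K − S): max(-48.8, 0) = 0, max(1.25, 0) = 1.25, max(28.06, 0) = 28.06
Node u (S = 77): V_u = 1/1.05·[0.4615·0.0000 + 0.5385·1.2500] = 0.6410
Node d (S = 41.25): V_d = 1/1.05·[0.4615·1.2500 + 0.5385·28.0625] = 14.9405
Node 0 (S = 55): V_0 = 1/1.05·[0.4615·0.6410 + 0.5385·14.9405] = 7.9436

$7.94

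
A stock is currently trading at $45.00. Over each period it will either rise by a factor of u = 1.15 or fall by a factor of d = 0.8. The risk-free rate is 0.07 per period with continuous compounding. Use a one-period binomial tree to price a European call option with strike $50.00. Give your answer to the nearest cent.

$1.27

Risk-neutral probability p = (e^0.07 − 0.8)/(1.15 − 0.8) = 0.2725/0.3500 = 0.7786
Terminal stock prices: S_u = 51.75, S_d = 36
Terminal payoffs (S − K): max(1.75, 0) = 1.75, max(-14, 0) = 0
Node 0 (S = 45): V_0 = e^(−0.07)·[0.7786·1.7500 + 0.2214·0.0000] = 1.2704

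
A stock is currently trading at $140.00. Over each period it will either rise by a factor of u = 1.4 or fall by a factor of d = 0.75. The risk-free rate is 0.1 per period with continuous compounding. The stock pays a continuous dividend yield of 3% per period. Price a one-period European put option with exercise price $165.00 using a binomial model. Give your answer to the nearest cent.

$27.35

Per-period risk-free factor R = e^0.1 = 1.1052; dividend-adjusted growth = e^(0.1−0.03) = 1.0725.
Risk-neutral probability p = (1.0725 − 0.75)/(1.4 − 0.75) = 0.3225/0.6500 = 0.4962
Terminal stock prices: S_u = 196, S_d = 105
Terminal payoffs (K − S): max(-31, 0) = 0, max(60, 0) = 60
Node 0 (S = 140): V_0 = e^(−0.1)·[0.4962·0.0000 + 0.5038·60.0000] = 27.3532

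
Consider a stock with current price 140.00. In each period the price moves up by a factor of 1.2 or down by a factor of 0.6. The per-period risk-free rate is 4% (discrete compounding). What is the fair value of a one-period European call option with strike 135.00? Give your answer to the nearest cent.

23.27

Risk-neutral probability p = (1 + 0.04 − 0.6)/(1.2 − 0.6) = 0.4400/0.6000 = 0.7333
Terminal stock prices: S_u = 168, S_d = 84
Terminal payoffs (S − K): max(33, 0) = 33, max(-51, 0) = 0
Node 0 (S = 140): V_0 = 1/1.04·[0.7333·33.0000 + 0.2667·0.0000] = 23.2692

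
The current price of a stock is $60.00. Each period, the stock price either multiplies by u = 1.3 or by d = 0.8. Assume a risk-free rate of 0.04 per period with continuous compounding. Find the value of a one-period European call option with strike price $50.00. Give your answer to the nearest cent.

$12.96

Risk-neutral probability p = (e^0.04 − 0.8)/(1.3 − 0.8) = 0.2408/0.5000 = 0.4816
Terminal stock prices: S_u = 78, S_d = 48
Terminal payoffs (S − K): max(28, 0) = 28, max(-2, 0) = 0
Node 0 (S = 60): V_0 = e^(−0.04)·[0.4816·28.0000 + 0.5184·0.0000] = 12.9566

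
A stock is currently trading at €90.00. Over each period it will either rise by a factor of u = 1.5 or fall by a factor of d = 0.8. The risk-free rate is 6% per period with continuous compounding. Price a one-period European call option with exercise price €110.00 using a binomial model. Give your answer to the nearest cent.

€8.81

Risk-neutral probability p = (e^0.06 − 0.8)/(1.5 − 0.8) = 0.2618/0.7000 = 0.3741
Terminal stock prices: S_u = 135, S_d = 72
Terminal payoffs (S − K): max(25, 0) = 25, max(-38, 0) = 0
Node 0 (S = 90): V_0 = e^(−0.06)·[0.3741·25.0000 + 0.6259·0.0000] = 8.8067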